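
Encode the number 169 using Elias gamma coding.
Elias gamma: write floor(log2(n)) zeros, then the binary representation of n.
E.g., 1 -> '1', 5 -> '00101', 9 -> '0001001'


num_bits = floor(log2(169)) + 1 = 8
leading_zeros = num_bits - 1 = 7
binary(169) = 10101001

Elias gamma(169) = '0000000' + '10101001' = 000000010101001 (15 bits)


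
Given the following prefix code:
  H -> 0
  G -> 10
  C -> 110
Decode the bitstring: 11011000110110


Decoding step by step:
Bits 110 -> C
Bits 110 -> C
Bits 0 -> H
Bits 0 -> H
Bits 110 -> C
Bits 110 -> C


Decoded message: CCHHCC


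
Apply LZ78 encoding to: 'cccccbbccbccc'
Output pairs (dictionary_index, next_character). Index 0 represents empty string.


LZ78 encoding steps:
Dictionary: {0: ''}
Step 1: w='' (idx 0), next='c' -> output (0, 'c'), add 'c' as idx 1
Step 2: w='c' (idx 1), next='c' -> output (1, 'c'), add 'cc' as idx 2
Step 3: w='cc' (idx 2), next='b' -> output (2, 'b'), add 'ccb' as idx 3
Step 4: w='' (idx 0), next='b' -> output (0, 'b'), add 'b' as idx 4
Step 5: w='ccb' (idx 3), next='c' -> output (3, 'c'), add 'ccbc' as idx 5
Step 6: w='cc' (idx 2), end of input -> output (2, '')


Encoded: [(0, 'c'), (1, 'c'), (2, 'b'), (0, 'b'), (3, 'c'), (2, '')]


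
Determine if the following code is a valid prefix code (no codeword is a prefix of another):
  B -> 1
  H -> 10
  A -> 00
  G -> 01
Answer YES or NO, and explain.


Checking each pair (does one codeword prefix another?):
  B='1' vs H='10': prefix -- VIOLATION

NO -- this is NOT a valid prefix code. B (1) is a prefix of H (10).


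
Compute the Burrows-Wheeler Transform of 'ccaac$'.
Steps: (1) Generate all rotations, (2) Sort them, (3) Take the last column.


Rotations (sorted):
  0: $ccaac -> last char: c
  1: aac$cc -> last char: c
  2: ac$cca -> last char: a
  3: c$ccaa -> last char: a
  4: caac$c -> last char: c
  5: ccaac$ -> last char: $


BWT = ccaac$


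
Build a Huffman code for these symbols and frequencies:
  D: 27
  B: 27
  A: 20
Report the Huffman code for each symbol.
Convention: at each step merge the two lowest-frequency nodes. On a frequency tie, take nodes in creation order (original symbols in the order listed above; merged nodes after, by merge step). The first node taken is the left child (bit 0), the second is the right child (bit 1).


Huffman tree construction:
Step 1: Merge A(20) + D(27) = 47
Step 2: Merge B(27) + (A+D)(47) = 74
Read each symbol's code off the tree from the root (left child = 0, right child = 1).

Codes:
  D: 11 (length 2)
  B: 0 (length 1)
  A: 10 (length 2)
Average code length: 121/74 = 1.6351 bits/symbol


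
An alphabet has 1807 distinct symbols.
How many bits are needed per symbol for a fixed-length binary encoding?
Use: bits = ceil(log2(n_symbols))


log2(1807) = 10.8194
Bracket: 2^10 = 1024 < 1807 <= 2^11 = 2048
So ceil(log2(1807)) = 11

bits = ceil(log2(1807)) = ceil(10.8194) = 11 bits


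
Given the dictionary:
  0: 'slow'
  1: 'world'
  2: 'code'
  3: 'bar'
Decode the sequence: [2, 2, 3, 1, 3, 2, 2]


Look up each index in the dictionary:
  2 -> 'code'
  2 -> 'code'
  3 -> 'bar'
  1 -> 'world'
  3 -> 'bar'
  2 -> 'code'
  2 -> 'code'

Decoded: "code code bar world bar code code"


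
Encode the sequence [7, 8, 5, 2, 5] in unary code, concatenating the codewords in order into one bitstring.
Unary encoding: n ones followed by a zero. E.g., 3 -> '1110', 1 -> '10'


Encode each number as n ones followed by a terminating 0:
  7 -> 11111110 (8 bits)
  8 -> 111111110 (9 bits)
  5 -> 111110 (6 bits)
  2 -> 110 (3 bits)
  5 -> 111110 (6 bits)
Total length = 8 + 9 + 6 + 3 + 6 = 32 bits.

Unary([7, 8, 5, 2, 5]) = 11111110111111110111110110111110 (32 bits)


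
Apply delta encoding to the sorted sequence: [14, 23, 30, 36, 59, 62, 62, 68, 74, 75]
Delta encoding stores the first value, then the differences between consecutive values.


First value: 14
Deltas:
  23 - 14 = 9
  30 - 23 = 7
  36 - 30 = 6
  59 - 36 = 23
  62 - 59 = 3
  62 - 62 = 0
  68 - 62 = 6
  74 - 68 = 6
  75 - 74 = 1


Delta encoded: [14, 9, 7, 6, 23, 3, 0, 6, 6, 1]


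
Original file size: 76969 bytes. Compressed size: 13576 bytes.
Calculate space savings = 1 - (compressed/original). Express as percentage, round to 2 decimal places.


ratio = compressed/original = 13576/76969 = 0.176383
savings = 1 - ratio = 1 - 0.176383 = 0.823617
as a percentage: 0.823617 * 100 = 82.36%

Space savings = 1 - 13576/76969 = 82.36%


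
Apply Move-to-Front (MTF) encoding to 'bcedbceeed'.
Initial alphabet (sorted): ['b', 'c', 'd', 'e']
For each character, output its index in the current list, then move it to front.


MTF encoding:
'b': index 0 in ['b', 'c', 'd', 'e'] -> ['b', 'c', 'd', 'e']
'c': index 1 in ['b', 'c', 'd', 'e'] -> ['c', 'b', 'd', 'e']
'e': index 3 in ['c', 'b', 'd', 'e'] -> ['e', 'c', 'b', 'd']
'd': index 3 in ['e', 'c', 'b', 'd'] -> ['d', 'e', 'c', 'b']
'b': index 3 in ['d', 'e', 'c', 'b'] -> ['b', 'd', 'e', 'c']
'c': index 3 in ['b', 'd', 'e', 'c'] -> ['c', 'b', 'd', 'e']
'e': index 3 in ['c', 'b', 'd', 'e'] -> ['e', 'c', 'b', 'd']
'e': index 0 in ['e', 'c', 'b', 'd'] -> ['e', 'c', 'b', 'd']
'e': index 0 in ['e', 'c', 'b', 'd'] -> ['e', 'c', 'b', 'd']
'd': index 3 in ['e', 'c', 'b', 'd'] -> ['d', 'e', 'c', 'b']


Output: [0, 1, 3, 3, 3, 3, 3, 0, 0, 3]


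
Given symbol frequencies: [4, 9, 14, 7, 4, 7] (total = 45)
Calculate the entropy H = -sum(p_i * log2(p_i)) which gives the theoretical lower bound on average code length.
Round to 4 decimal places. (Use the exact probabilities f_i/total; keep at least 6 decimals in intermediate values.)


Per-symbol terms -p_i * log2(p_i) with p_i = f_i/45:
  p = 4/45 = 0.088889: log2(p) = -3.491853, -p*log2(p) = 0.310387
  p = 9/45 = 0.200000: log2(p) = -2.321928, -p*log2(p) = 0.464386
  p = 14/45 = 0.311111: log2(p) = -1.684498, -p*log2(p) = 0.524066
  p = 7/45 = 0.155556: log2(p) = -2.684498, -p*log2(p) = 0.417589
  p = 4/45 = 0.088889: log2(p) = -3.491853, -p*log2(p) = 0.310387
  p = 7/45 = 0.155556: log2(p) = -2.684498, -p*log2(p) = 0.417589
H = 0.310387 + 0.464386 + 0.524066 + 0.417589 + 0.310387 + 0.417589 = 2.444404

H = 2.4444 bits/symbol


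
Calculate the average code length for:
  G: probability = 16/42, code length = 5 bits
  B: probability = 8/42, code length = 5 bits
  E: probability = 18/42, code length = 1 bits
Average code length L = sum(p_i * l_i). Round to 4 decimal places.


Weighted contributions p_i * l_i:
  G: (16/42) * 5 = 80/42
  B: (8/42) * 5 = 40/42
  E: (18/42) * 1 = 18/42
Sum = (80 + 40 + 18)/42 = 138/42

L = 138/42 = 3.2857 bits/symbol


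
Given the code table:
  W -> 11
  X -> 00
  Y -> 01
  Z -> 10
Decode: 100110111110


Decoding:
10 -> Z
01 -> Y
10 -> Z
11 -> W
11 -> W
10 -> Z


Result: ZYZWWZ


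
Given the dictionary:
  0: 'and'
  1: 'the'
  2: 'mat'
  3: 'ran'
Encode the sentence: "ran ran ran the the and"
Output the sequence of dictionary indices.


Look up each word in the dictionary:
  'ran' -> 3
  'ran' -> 3
  'ran' -> 3
  'the' -> 1
  'the' -> 1
  'and' -> 0

Encoded: [3, 3, 3, 1, 1, 0]


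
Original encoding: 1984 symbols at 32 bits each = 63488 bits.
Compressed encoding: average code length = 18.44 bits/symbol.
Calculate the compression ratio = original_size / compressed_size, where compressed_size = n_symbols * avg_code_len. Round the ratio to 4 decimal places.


original_size = n_symbols * orig_bits = 1984 * 32 = 63488 bits
compressed_size = n_symbols * avg_code_len = 1984 * 18.44 = 36584.96 bits
ratio = original_size / compressed_size = 63488 / 36584.96 = 1.7354

Compression ratio = 1.7354


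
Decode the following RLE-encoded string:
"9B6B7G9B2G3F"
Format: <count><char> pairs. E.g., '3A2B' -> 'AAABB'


Expanding each <count><char> pair:
  9B -> 'BBBBBBBBB'
  6B -> 'BBBBBB'
  7G -> 'GGGGGGG'
  9B -> 'BBBBBBBBB'
  2G -> 'GG'
  3F -> 'FFF'

Decoded = BBBBBBBBBBBBBBBGGGGGGGBBBBBBBBBGGFFF


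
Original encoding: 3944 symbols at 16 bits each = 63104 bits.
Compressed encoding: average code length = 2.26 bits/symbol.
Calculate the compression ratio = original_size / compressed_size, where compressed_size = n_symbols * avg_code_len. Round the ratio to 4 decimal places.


original_size = n_symbols * orig_bits = 3944 * 16 = 63104 bits
compressed_size = n_symbols * avg_code_len = 3944 * 2.26 = 8913.44 bits
ratio = original_size / compressed_size = 63104 / 8913.44 = 7.0796

Compression ratio = 7.0796


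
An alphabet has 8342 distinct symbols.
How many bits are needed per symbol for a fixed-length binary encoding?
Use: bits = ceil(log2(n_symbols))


log2(8342) = 13.0262
Bracket: 2^13 = 8192 < 8342 <= 2^14 = 16384
So ceil(log2(8342)) = 14

bits = ceil(log2(8342)) = ceil(13.0262) = 14 bits


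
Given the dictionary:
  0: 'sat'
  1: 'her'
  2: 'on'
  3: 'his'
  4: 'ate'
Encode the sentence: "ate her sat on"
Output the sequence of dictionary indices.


Look up each word in the dictionary:
  'ate' -> 4
  'her' -> 1
  'sat' -> 0
  'on' -> 2

Encoded: [4, 1, 0, 2]


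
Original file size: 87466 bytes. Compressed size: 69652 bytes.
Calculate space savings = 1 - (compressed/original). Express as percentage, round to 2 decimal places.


ratio = compressed/original = 69652/87466 = 0.796332
savings = 1 - ratio = 1 - 0.796332 = 0.203668
as a percentage: 0.203668 * 100 = 20.37%

Space savings = 1 - 69652/87466 = 20.37%


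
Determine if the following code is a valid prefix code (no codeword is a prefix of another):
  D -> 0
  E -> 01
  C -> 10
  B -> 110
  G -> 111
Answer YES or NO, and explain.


Checking each pair (does one codeword prefix another?):
  D='0' vs E='01': prefix -- VIOLATION

NO -- this is NOT a valid prefix code. D (0) is a prefix of E (01).


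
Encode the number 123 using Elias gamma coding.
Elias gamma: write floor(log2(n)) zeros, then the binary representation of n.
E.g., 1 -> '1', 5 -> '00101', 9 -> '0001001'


num_bits = floor(log2(123)) + 1 = 7
leading_zeros = num_bits - 1 = 6
binary(123) = 1111011

Elias gamma(123) = '000000' + '1111011' = 0000001111011 (13 bits)


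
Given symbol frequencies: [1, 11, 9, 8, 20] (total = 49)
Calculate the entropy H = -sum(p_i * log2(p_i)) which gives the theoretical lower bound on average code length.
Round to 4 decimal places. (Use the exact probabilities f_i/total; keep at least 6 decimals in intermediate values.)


Per-symbol terms -p_i * log2(p_i) with p_i = f_i/49:
  p = 1/49 = 0.020408: log2(p) = -5.614710, -p*log2(p) = 0.114586
  p = 11/49 = 0.224490: log2(p) = -2.155278, -p*log2(p) = 0.483838
  p = 9/49 = 0.183673: log2(p) = -2.444785, -p*log2(p) = 0.449042
  p = 8/49 = 0.163265: log2(p) = -2.614710, -p*log2(p) = 0.426891
  p = 20/49 = 0.408163: log2(p) = -1.292782, -p*log2(p) = 0.527666
H = 0.114586 + 0.483838 + 0.449042 + 0.426891 + 0.527666 = 2.002023

H = 2.002 bits/symbol


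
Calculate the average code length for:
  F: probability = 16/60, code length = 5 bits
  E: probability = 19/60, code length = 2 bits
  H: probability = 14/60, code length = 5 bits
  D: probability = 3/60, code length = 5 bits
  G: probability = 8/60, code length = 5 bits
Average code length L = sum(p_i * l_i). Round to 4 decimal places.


Weighted contributions p_i * l_i:
  F: (16/60) * 5 = 80/60
  E: (19/60) * 2 = 38/60
  H: (14/60) * 5 = 70/60
  D: (3/60) * 5 = 15/60
  G: (8/60) * 5 = 40/60
Sum = (80 + 38 + 70 + 15 + 40)/60 = 243/60

L = 243/60 = 4.0500 bits/symbol


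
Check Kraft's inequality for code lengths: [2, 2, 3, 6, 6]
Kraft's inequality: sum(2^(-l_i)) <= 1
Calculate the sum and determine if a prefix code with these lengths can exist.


Sum = 2^(-2) + 2^(-2) + 2^(-3) + 2^(-6) + 2^(-6)
    = 0.25 + 0.25 + 0.125 + 0.015625 + 0.015625
    = 42/64 = 0.65625
Since 0.65625 <= 1, Kraft's inequality IS satisfied.
A prefix code with these lengths CAN exist.

Kraft sum = 0.65625. Satisfied.


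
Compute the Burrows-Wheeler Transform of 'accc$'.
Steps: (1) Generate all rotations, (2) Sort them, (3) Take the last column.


Rotations (sorted):
  0: $accc -> last char: c
  1: accc$ -> last char: $
  2: c$acc -> last char: c
  3: cc$ac -> last char: c
  4: ccc$a -> last char: a


BWT = c$cca


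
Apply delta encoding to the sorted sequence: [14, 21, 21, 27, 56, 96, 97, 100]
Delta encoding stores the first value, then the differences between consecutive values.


First value: 14
Deltas:
  21 - 14 = 7
  21 - 21 = 0
  27 - 21 = 6
  56 - 27 = 29
  96 - 56 = 40
  97 - 96 = 1
  100 - 97 = 3


Delta encoded: [14, 7, 0, 6, 29, 40, 1, 3]


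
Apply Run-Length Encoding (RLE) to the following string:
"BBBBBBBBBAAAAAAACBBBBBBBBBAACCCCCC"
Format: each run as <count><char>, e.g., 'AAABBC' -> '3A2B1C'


Scanning runs left to right:
  i=0: run of 'B' x 9 -> '9B'
  i=9: run of 'A' x 7 -> '7A'
  i=16: run of 'C' x 1 -> '1C'
  i=17: run of 'B' x 9 -> '9B'
  i=26: run of 'A' x 2 -> '2A'
  i=28: run of 'C' x 6 -> '6C'

RLE = 9B7A1C9B2A6C


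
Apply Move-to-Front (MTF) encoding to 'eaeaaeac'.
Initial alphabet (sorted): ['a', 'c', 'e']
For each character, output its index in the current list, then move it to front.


MTF encoding:
'e': index 2 in ['a', 'c', 'e'] -> ['e', 'a', 'c']
'a': index 1 in ['e', 'a', 'c'] -> ['a', 'e', 'c']
'e': index 1 in ['a', 'e', 'c'] -> ['e', 'a', 'c']
'a': index 1 in ['e', 'a', 'c'] -> ['a', 'e', 'c']
'a': index 0 in ['a', 'e', 'c'] -> ['a', 'e', 'c']
'e': index 1 in ['a', 'e', 'c'] -> ['e', 'a', 'c']
'a': index 1 in ['e', 'a', 'c'] -> ['a', 'e', 'c']
'c': index 2 in ['a', 'e', 'c'] -> ['c', 'a', 'e']


Output: [2, 1, 1, 1, 0, 1, 1, 2]


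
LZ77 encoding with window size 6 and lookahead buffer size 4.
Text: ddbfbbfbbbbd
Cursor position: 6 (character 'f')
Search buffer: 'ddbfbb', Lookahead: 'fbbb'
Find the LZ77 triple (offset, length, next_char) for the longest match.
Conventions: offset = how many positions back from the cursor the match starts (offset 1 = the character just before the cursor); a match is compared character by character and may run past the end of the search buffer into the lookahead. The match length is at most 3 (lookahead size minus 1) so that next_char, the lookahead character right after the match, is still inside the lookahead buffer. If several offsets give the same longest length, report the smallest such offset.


Try each offset into the search buffer:
  offset=1 (pos 5, char 'b'): match length 0
  offset=2 (pos 4, char 'b'): match length 0
  offset=3 (pos 3, char 'f'): match length 3
  offset=4 (pos 2, char 'b'): match length 0
  offset=5 (pos 1, char 'd'): match length 0
  offset=6 (pos 0, char 'd'): match length 0
Longest match has length 3 at offset 3.
next_char = character at position 6 + 3 = 9 -> 'b'

Best match: offset=3, length=3 (matching 'fbb' starting at position 3)
LZ77 triple: (3, 3, 'b')


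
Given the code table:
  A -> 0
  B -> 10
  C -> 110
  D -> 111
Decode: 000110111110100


Decoding:
0 -> A
0 -> A
0 -> A
110 -> C
111 -> D
110 -> C
10 -> B
0 -> A


Result: AAACDCBA


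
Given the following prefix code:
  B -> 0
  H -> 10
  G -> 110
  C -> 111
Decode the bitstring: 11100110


Decoding step by step:
Bits 111 -> C
Bits 0 -> B
Bits 0 -> B
Bits 110 -> G


Decoded message: CBBG


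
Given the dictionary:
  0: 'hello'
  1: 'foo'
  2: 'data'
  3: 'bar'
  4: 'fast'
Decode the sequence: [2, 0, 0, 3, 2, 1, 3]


Look up each index in the dictionary:
  2 -> 'data'
  0 -> 'hello'
  0 -> 'hello'
  3 -> 'bar'
  2 -> 'data'
  1 -> 'foo'
  3 -> 'bar'

Decoded: "data hello hello bar data foo bar"


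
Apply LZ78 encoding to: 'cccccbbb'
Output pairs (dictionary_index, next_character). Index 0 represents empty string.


LZ78 encoding steps:
Dictionary: {0: ''}
Step 1: w='' (idx 0), next='c' -> output (0, 'c'), add 'c' as idx 1
Step 2: w='c' (idx 1), next='c' -> output (1, 'c'), add 'cc' as idx 2
Step 3: w='cc' (idx 2), next='b' -> output (2, 'b'), add 'ccb' as idx 3
Step 4: w='' (idx 0), next='b' -> output (0, 'b'), add 'b' as idx 4
Step 5: w='b' (idx 4), end of input -> output (4, '')


Encoded: [(0, 'c'), (1, 'c'), (2, 'b'), (0, 'b'), (4, '')]


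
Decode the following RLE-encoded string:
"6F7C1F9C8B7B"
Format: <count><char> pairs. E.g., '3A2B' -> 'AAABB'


Expanding each <count><char> pair:
  6F -> 'FFFFFF'
  7C -> 'CCCCCCC'
  1F -> 'F'
  9C -> 'CCCCCCCCC'
  8B -> 'BBBBBBBB'
  7B -> 'BBBBBBB'

Decoded = FFFFFFCCCCCCCFCCCCCCCCCBBBBBBBBBBBBBBB


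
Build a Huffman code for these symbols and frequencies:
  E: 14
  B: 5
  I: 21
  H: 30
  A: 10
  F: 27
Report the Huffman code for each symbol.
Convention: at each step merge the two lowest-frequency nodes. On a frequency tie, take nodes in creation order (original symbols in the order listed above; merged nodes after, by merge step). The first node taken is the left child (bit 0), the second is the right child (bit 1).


Huffman tree construction:
Step 1: Merge B(5) + A(10) = 15
Step 2: Merge E(14) + (B+A)(15) = 29
Step 3: Merge I(21) + F(27) = 48
Step 4: Merge (E+(B+A))(29) + H(30) = 59
Step 5: Merge (I+F)(48) + ((E+(B+A))+H)(59) = 107
Read each symbol's code off the tree from the root (left child = 0, right child = 1).

Codes:
  E: 100 (length 3)
  B: 1010 (length 4)
  I: 00 (length 2)
  H: 11 (length 2)
  A: 1011 (length 4)
  F: 01 (length 2)
Average code length: 258/107 = 2.4112 bits/symbol


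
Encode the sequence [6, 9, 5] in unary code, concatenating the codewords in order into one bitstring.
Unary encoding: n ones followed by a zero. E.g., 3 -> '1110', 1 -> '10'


Encode each number as n ones followed by a terminating 0:
  6 -> 1111110 (7 bits)
  9 -> 1111111110 (10 bits)
  5 -> 111110 (6 bits)
Total length = 7 + 10 + 6 = 23 bits.

Unary([6, 9, 5]) = 11111101111111110111110 (23 bits)


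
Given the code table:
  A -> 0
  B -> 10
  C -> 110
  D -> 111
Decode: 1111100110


Decoding:
111 -> D
110 -> C
0 -> A
110 -> C


Result: DCAC


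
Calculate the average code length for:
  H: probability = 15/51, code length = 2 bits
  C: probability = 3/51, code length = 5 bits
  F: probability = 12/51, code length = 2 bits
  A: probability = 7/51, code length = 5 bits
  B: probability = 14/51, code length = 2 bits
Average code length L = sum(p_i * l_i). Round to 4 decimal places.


Weighted contributions p_i * l_i:
  H: (15/51) * 2 = 30/51
  C: (3/51) * 5 = 15/51
  F: (12/51) * 2 = 24/51
  A: (7/51) * 5 = 35/51
  B: (14/51) * 2 = 28/51
Sum = (30 + 15 + 24 + 35 + 28)/51 = 132/51

L = 132/51 = 2.5882 bits/symbol


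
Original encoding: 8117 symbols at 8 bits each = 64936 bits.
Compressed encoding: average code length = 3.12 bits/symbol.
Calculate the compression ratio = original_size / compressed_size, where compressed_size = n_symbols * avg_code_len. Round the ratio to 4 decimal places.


original_size = n_symbols * orig_bits = 8117 * 8 = 64936 bits
compressed_size = n_symbols * avg_code_len = 8117 * 3.12 = 25325.04 bits
ratio = original_size / compressed_size = 64936 / 25325.04 = 2.5641

Compression ratio = 2.5641


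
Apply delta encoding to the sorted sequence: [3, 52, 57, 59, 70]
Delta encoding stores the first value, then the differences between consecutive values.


First value: 3
Deltas:
  52 - 3 = 49
  57 - 52 = 5
  59 - 57 = 2
  70 - 59 = 11


Delta encoded: [3, 49, 5, 2, 11]


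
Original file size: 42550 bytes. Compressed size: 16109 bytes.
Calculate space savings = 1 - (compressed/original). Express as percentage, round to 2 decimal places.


ratio = compressed/original = 16109/42550 = 0.37859
savings = 1 - ratio = 1 - 0.37859 = 0.62141
as a percentage: 0.62141 * 100 = 62.14%

Space savings = 1 - 16109/42550 = 62.14%


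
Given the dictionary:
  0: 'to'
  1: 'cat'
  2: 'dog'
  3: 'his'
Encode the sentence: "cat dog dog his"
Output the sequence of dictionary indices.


Look up each word in the dictionary:
  'cat' -> 1
  'dog' -> 2
  'dog' -> 2
  'his' -> 3

Encoded: [1, 2, 2, 3]


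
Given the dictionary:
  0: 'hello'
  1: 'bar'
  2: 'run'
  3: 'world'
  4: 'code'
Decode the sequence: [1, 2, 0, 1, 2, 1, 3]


Look up each index in the dictionary:
  1 -> 'bar'
  2 -> 'run'
  0 -> 'hello'
  1 -> 'bar'
  2 -> 'run'
  1 -> 'bar'
  3 -> 'world'

Decoded: "bar run hello bar run bar world"


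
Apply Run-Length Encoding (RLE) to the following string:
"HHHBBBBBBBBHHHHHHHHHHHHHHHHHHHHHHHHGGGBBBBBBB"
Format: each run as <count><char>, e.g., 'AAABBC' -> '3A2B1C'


Scanning runs left to right:
  i=0: run of 'H' x 3 -> '3H'
  i=3: run of 'B' x 8 -> '8B'
  i=11: run of 'H' x 24 -> '24H'
  i=35: run of 'G' x 3 -> '3G'
  i=38: run of 'B' x 7 -> '7B'

RLE = 3H8B24H3G7B


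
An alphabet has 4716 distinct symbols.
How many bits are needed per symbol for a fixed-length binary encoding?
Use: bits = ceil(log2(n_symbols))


log2(4716) = 12.2033
Bracket: 2^12 = 4096 < 4716 <= 2^13 = 8192
So ceil(log2(4716)) = 13

bits = ceil(log2(4716)) = ceil(12.2033) = 13 bits


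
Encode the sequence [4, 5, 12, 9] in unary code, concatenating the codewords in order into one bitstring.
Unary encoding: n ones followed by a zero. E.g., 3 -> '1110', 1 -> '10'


Encode each number as n ones followed by a terminating 0:
  4 -> 11110 (5 bits)
  5 -> 111110 (6 bits)
  12 -> 1111111111110 (13 bits)
  9 -> 1111111110 (10 bits)
Total length = 5 + 6 + 13 + 10 = 34 bits.

Unary([4, 5, 12, 9]) = 1111011111011111111111101111111110 (34 bits)


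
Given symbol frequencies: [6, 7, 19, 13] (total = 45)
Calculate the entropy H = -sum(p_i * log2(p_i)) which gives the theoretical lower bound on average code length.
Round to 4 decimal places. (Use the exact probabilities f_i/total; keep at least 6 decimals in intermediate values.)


Per-symbol terms -p_i * log2(p_i) with p_i = f_i/45:
  p = 6/45 = 0.133333: log2(p) = -2.906891, -p*log2(p) = 0.387585
  p = 7/45 = 0.155556: log2(p) = -2.684498, -p*log2(p) = 0.417589
  p = 19/45 = 0.422222: log2(p) = -1.243926, -p*log2(p) = 0.525213
  p = 13/45 = 0.288889: log2(p) = -1.791413, -p*log2(p) = 0.517519
H = 0.387585 + 0.417589 + 0.525213 + 0.517519 = 1.847906

H = 1.8479 bits/symbol


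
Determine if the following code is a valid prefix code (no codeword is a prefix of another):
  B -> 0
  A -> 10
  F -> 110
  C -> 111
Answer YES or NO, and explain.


Checking each pair (does one codeword prefix another?):
  B='0' vs A='10': no prefix
  B='0' vs F='110': no prefix
  B='0' vs C='111': no prefix
  A='10' vs B='0': no prefix
  A='10' vs F='110': no prefix
  A='10' vs C='111': no prefix
  F='110' vs B='0': no prefix
  F='110' vs A='10': no prefix
  F='110' vs C='111': no prefix
  C='111' vs B='0': no prefix
  C='111' vs A='10': no prefix
  C='111' vs F='110': no prefix
No violation found over all pairs.

YES -- this is a valid prefix code. No codeword is a prefix of any other codeword.


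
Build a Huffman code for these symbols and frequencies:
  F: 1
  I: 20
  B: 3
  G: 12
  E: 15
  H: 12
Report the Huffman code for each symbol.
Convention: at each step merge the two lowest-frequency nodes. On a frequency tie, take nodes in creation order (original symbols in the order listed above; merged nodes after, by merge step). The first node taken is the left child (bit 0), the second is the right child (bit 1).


Huffman tree construction:
Step 1: Merge F(1) + B(3) = 4
Step 2: Merge (F+B)(4) + G(12) = 16
Step 3: Merge H(12) + E(15) = 27
Step 4: Merge ((F+B)+G)(16) + I(20) = 36
Step 5: Merge (H+E)(27) + (((F+B)+G)+I)(36) = 63
Read each symbol's code off the tree from the root (left child = 0, right child = 1).

Codes:
  F: 1000 (length 4)
  I: 11 (length 2)
  B: 1001 (length 4)
  G: 101 (length 3)
  E: 01 (length 2)
  H: 00 (length 2)
Average code length: 146/63 = 2.3175 bits/symbol


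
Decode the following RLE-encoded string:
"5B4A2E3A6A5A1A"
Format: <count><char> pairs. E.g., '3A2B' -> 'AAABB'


Expanding each <count><char> pair:
  5B -> 'BBBBB'
  4A -> 'AAAA'
  2E -> 'EE'
  3A -> 'AAA'
  6A -> 'AAAAAA'
  5A -> 'AAAAA'
  1A -> 'A'

Decoded = BBBBBAAAAEEAAAAAAAAAAAAAAA


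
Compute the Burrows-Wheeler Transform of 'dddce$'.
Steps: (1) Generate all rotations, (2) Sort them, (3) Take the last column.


Rotations (sorted):
  0: $dddce -> last char: e
  1: ce$ddd -> last char: d
  2: dce$dd -> last char: d
  3: ddce$d -> last char: d
  4: dddce$ -> last char: $
  5: e$dddc -> last char: c


BWT = eddd$c


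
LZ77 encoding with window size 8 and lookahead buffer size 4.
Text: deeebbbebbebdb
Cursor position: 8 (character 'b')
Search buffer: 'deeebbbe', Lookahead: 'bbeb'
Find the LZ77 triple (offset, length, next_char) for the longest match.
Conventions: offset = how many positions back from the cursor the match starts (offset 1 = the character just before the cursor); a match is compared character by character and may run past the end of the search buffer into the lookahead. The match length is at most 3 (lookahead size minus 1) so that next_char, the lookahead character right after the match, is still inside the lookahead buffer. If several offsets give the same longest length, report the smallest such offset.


Try each offset into the search buffer:
  offset=1 (pos 7, char 'e'): match length 0
  offset=2 (pos 6, char 'b'): match length 1
  offset=3 (pos 5, char 'b'): match length 3
  offset=4 (pos 4, char 'b'): match length 2
  offset=5 (pos 3, char 'e'): match length 0
  offset=6 (pos 2, char 'e'): match length 0
  offset=7 (pos 1, char 'e'): match length 0
  offset=8 (pos 0, char 'd'): match length 0
Longest match has length 3 at offset 3.
next_char = character at position 8 + 3 = 11 -> 'b'

Best match: offset=3, length=3 (matching 'bbe' starting at position 5)
LZ77 triple: (3, 3, 'b')


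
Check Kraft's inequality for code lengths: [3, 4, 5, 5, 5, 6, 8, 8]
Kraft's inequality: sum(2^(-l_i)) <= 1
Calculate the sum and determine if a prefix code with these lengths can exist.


Sum = 2^(-3) + 2^(-4) + 2^(-5) + 2^(-5) + 2^(-5) + 2^(-6) + 2^(-8) + 2^(-8)
    = 0.125 + 0.0625 + 0.03125 + 0.03125 + 0.03125 + 0.015625 + 0.00390625 + 0.00390625
    = 78/256 = 0.3046875
Since 0.3046875 <= 1, Kraft's inequality IS satisfied.
A prefix code with these lengths CAN exist.

Kraft sum = 0.3046875. Satisfied.


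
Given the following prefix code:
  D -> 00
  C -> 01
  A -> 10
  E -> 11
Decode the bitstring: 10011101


Decoding step by step:
Bits 10 -> A
Bits 01 -> C
Bits 11 -> E
Bits 01 -> C


Decoded message: ACEC


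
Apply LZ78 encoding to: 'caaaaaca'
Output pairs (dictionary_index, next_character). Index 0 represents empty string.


LZ78 encoding steps:
Dictionary: {0: ''}
Step 1: w='' (idx 0), next='c' -> output (0, 'c'), add 'c' as idx 1
Step 2: w='' (idx 0), next='a' -> output (0, 'a'), add 'a' as idx 2
Step 3: w='a' (idx 2), next='a' -> output (2, 'a'), add 'aa' as idx 3
Step 4: w='aa' (idx 3), next='c' -> output (3, 'c'), add 'aac' as idx 4
Step 5: w='a' (idx 2), end of input -> output (2, '')


Encoded: [(0, 'c'), (0, 'a'), (2, 'a'), (3, 'c'), (2, '')]


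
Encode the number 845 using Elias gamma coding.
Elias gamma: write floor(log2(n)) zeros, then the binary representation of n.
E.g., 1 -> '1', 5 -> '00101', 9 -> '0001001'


num_bits = floor(log2(845)) + 1 = 10
leading_zeros = num_bits - 1 = 9
binary(845) = 1101001101

Elias gamma(845) = '000000000' + '1101001101' = 0000000001101001101 (19 bits)


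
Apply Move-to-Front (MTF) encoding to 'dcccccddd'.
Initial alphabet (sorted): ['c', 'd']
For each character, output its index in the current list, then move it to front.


MTF encoding:
'd': index 1 in ['c', 'd'] -> ['d', 'c']
'c': index 1 in ['d', 'c'] -> ['c', 'd']
'c': index 0 in ['c', 'd'] -> ['c', 'd']
'c': index 0 in ['c', 'd'] -> ['c', 'd']
'c': index 0 in ['c', 'd'] -> ['c', 'd']
'c': index 0 in ['c', 'd'] -> ['c', 'd']
'd': index 1 in ['c', 'd'] -> ['d', 'c']
'd': index 0 in ['d', 'c'] -> ['d', 'c']
'd': index 0 in ['d', 'c'] -> ['d', 'c']


Output: [1, 1, 0, 0, 0, 0, 1, 0, 0]


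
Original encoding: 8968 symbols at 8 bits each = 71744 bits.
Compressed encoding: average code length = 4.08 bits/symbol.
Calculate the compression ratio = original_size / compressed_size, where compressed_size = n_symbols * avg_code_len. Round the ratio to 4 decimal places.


original_size = n_symbols * orig_bits = 8968 * 8 = 71744 bits
compressed_size = n_symbols * avg_code_len = 8968 * 4.08 = 36589.44 bits
ratio = original_size / compressed_size = 71744 / 36589.44 = 1.9608

Compression ratio = 1.9608


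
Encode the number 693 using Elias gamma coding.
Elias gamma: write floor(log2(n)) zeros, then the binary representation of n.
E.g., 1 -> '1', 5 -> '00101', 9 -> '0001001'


num_bits = floor(log2(693)) + 1 = 10
leading_zeros = num_bits - 1 = 9
binary(693) = 1010110101

Elias gamma(693) = '000000000' + '1010110101' = 0000000001010110101 (19 bits)


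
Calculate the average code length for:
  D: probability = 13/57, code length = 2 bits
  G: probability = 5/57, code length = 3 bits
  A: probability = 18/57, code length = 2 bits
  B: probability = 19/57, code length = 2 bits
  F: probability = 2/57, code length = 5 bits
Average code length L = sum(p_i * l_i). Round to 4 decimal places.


Weighted contributions p_i * l_i:
  D: (13/57) * 2 = 26/57
  G: (5/57) * 3 = 15/57
  A: (18/57) * 2 = 36/57
  B: (19/57) * 2 = 38/57
  F: (2/57) * 5 = 10/57
Sum = (26 + 15 + 36 + 38 + 10)/57 = 125/57

L = 125/57 = 2.1930 bits/symbol


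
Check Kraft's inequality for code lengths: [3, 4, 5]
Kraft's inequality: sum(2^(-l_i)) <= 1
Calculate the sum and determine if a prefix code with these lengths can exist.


Sum = 2^(-3) + 2^(-4) + 2^(-5)
    = 0.125 + 0.0625 + 0.03125
    = 7/32 = 0.21875
Since 0.21875 <= 1, Kraft's inequality IS satisfied.
A prefix code with these lengths CAN exist.

Kraft sum = 0.21875. Satisfied.


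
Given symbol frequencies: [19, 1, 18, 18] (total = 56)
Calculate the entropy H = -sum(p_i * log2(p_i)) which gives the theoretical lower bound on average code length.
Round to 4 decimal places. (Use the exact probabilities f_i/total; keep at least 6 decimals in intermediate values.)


Per-symbol terms -p_i * log2(p_i) with p_i = f_i/56:
  p = 19/56 = 0.339286: log2(p) = -1.559427, -p*log2(p) = 0.529091
  p = 1/56 = 0.017857: log2(p) = -5.807355, -p*log2(p) = 0.103703
  p = 18/56 = 0.321429: log2(p) = -1.637430, -p*log2(p) = 0.526317
  p = 18/56 = 0.321429: log2(p) = -1.637430, -p*log2(p) = 0.526317
H = 0.529091 + 0.103703 + 0.526317 + 0.526317 = 1.685428

H = 1.6854 bits/symbol


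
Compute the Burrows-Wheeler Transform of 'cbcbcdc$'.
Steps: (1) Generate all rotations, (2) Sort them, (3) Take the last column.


Rotations (sorted):
  0: $cbcbcdc -> last char: c
  1: bcbcdc$c -> last char: c
  2: bcdc$cbc -> last char: c
  3: c$cbcbcd -> last char: d
  4: cbcbcdc$ -> last char: $
  5: cbcdc$cb -> last char: b
  6: cdc$cbcb -> last char: b
  7: dc$cbcbc -> last char: c


BWT = cccd$bbc


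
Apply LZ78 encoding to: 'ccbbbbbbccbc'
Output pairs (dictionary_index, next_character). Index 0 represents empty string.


LZ78 encoding steps:
Dictionary: {0: ''}
Step 1: w='' (idx 0), next='c' -> output (0, 'c'), add 'c' as idx 1
Step 2: w='c' (idx 1), next='b' -> output (1, 'b'), add 'cb' as idx 2
Step 3: w='' (idx 0), next='b' -> output (0, 'b'), add 'b' as idx 3
Step 4: w='b' (idx 3), next='b' -> output (3, 'b'), add 'bb' as idx 4
Step 5: w='bb' (idx 4), next='c' -> output (4, 'c'), add 'bbc' as idx 5
Step 6: w='cb' (idx 2), next='c' -> output (2, 'c'), add 'cbc' as idx 6


Encoded: [(0, 'c'), (1, 'b'), (0, 'b'), (3, 'b'), (4, 'c'), (2, 'c')]


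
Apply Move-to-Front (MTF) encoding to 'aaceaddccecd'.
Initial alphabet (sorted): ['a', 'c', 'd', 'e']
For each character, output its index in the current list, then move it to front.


MTF encoding:
'a': index 0 in ['a', 'c', 'd', 'e'] -> ['a', 'c', 'd', 'e']
'a': index 0 in ['a', 'c', 'd', 'e'] -> ['a', 'c', 'd', 'e']
'c': index 1 in ['a', 'c', 'd', 'e'] -> ['c', 'a', 'd', 'e']
'e': index 3 in ['c', 'a', 'd', 'e'] -> ['e', 'c', 'a', 'd']
'a': index 2 in ['e', 'c', 'a', 'd'] -> ['a', 'e', 'c', 'd']
'd': index 3 in ['a', 'e', 'c', 'd'] -> ['d', 'a', 'e', 'c']
'd': index 0 in ['d', 'a', 'e', 'c'] -> ['d', 'a', 'e', 'c']
'c': index 3 in ['d', 'a', 'e', 'c'] -> ['c', 'd', 'a', 'e']
'c': index 0 in ['c', 'd', 'a', 'e'] -> ['c', 'd', 'a', 'e']
'e': index 3 in ['c', 'd', 'a', 'e'] -> ['e', 'c', 'd', 'a']
'c': index 1 in ['e', 'c', 'd', 'a'] -> ['c', 'e', 'd', 'a']
'd': index 2 in ['c', 'e', 'd', 'a'] -> ['d', 'c', 'e', 'a']


Output: [0, 0, 1, 3, 2, 3, 0, 3, 0, 3, 1, 2]


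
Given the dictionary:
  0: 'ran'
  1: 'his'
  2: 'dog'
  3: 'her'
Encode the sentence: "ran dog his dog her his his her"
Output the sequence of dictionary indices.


Look up each word in the dictionary:
  'ran' -> 0
  'dog' -> 2
  'his' -> 1
  'dog' -> 2
  'her' -> 3
  'his' -> 1
  'his' -> 1
  'her' -> 3

Encoded: [0, 2, 1, 2, 3, 1, 1, 3]


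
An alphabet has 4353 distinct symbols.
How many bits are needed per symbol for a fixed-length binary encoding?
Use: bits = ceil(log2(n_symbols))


log2(4353) = 12.0878
Bracket: 2^12 = 4096 < 4353 <= 2^13 = 8192
So ceil(log2(4353)) = 13

bits = ceil(log2(4353)) = ceil(12.0878) = 13 bits


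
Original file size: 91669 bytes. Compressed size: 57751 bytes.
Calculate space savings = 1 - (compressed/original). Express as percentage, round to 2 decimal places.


ratio = compressed/original = 57751/91669 = 0.629995
savings = 1 - ratio = 1 - 0.629995 = 0.370005
as a percentage: 0.370005 * 100 = 37.0%

Space savings = 1 - 57751/91669 = 37.0%


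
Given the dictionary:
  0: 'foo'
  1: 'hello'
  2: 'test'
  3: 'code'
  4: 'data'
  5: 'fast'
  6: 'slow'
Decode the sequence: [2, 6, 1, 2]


Look up each index in the dictionary:
  2 -> 'test'
  6 -> 'slow'
  1 -> 'hello'
  2 -> 'test'

Decoded: "test slow hello test"


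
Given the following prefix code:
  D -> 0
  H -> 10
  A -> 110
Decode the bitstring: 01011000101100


Decoding step by step:
Bits 0 -> D
Bits 10 -> H
Bits 110 -> A
Bits 0 -> D
Bits 0 -> D
Bits 10 -> H
Bits 110 -> A
Bits 0 -> D


Decoded message: DHADDHAD


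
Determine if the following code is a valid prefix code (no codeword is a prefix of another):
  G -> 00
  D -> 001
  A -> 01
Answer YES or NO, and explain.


Checking each pair (does one codeword prefix another?):
  G='00' vs D='001': prefix -- VIOLATION

NO -- this is NOT a valid prefix code. G (00) is a prefix of D (001).


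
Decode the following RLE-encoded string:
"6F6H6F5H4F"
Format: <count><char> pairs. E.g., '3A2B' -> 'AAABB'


Expanding each <count><char> pair:
  6F -> 'FFFFFF'
  6H -> 'HHHHHH'
  6F -> 'FFFFFF'
  5H -> 'HHHHH'
  4F -> 'FFFF'

Decoded = FFFFFFHHHHHHFFFFFFHHHHHFFFF


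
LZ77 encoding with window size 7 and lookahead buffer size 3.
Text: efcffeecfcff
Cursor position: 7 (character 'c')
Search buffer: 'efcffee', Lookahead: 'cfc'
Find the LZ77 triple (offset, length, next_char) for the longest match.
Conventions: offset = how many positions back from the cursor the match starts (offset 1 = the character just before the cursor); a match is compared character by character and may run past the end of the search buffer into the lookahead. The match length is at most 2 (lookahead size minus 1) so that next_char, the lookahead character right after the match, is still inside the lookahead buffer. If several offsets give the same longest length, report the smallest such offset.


Try each offset into the search buffer:
  offset=1 (pos 6, char 'e'): match length 0
  offset=2 (pos 5, char 'e'): match length 0
  offset=3 (pos 4, char 'f'): match length 0
  offset=4 (pos 3, char 'f'): match length 0
  offset=5 (pos 2, char 'c'): match length 2
  offset=6 (pos 1, char 'f'): match length 0
  offset=7 (pos 0, char 'e'): match length 0
Longest match has length 2 at offset 5.
next_char = character at position 7 + 2 = 9 -> 'c'

Best match: offset=5, length=2 (matching 'cf' starting at position 2)
LZ77 triple: (5, 2, 'c')


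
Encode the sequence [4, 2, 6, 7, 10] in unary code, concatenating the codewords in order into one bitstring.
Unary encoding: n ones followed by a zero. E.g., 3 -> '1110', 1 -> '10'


Encode each number as n ones followed by a terminating 0:
  4 -> 11110 (5 bits)
  2 -> 110 (3 bits)
  6 -> 1111110 (7 bits)
  7 -> 11111110 (8 bits)
  10 -> 11111111110 (11 bits)
Total length = 5 + 3 + 7 + 8 + 11 = 34 bits.

Unary([4, 2, 6, 7, 10]) = 1111011011111101111111011111111110 (34 bits)


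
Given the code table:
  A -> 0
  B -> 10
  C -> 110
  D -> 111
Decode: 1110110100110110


Decoding:
111 -> D
0 -> A
110 -> C
10 -> B
0 -> A
110 -> C
110 -> C


Result: DACBACC


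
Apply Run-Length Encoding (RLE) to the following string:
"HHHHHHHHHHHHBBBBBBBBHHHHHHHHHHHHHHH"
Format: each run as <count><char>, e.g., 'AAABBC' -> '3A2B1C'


Scanning runs left to right:
  i=0: run of 'H' x 12 -> '12H'
  i=12: run of 'B' x 8 -> '8B'
  i=20: run of 'H' x 15 -> '15H'

RLE = 12H8B15H


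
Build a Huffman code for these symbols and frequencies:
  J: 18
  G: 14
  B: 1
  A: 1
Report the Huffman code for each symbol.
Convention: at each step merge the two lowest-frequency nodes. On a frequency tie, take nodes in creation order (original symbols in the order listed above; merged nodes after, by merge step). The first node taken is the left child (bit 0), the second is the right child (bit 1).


Huffman tree construction:
Step 1: Merge B(1) + A(1) = 2
Step 2: Merge (B+A)(2) + G(14) = 16
Step 3: Merge ((B+A)+G)(16) + J(18) = 34
Read each symbol's code off the tree from the root (left child = 0, right child = 1).

Codes:
  J: 1 (length 1)
  G: 01 (length 2)
  B: 000 (length 3)
  A: 001 (length 3)
Average code length: 52/34 = 1.5294 bits/symbol


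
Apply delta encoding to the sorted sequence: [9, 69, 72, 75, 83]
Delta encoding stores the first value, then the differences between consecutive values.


First value: 9
Deltas:
  69 - 9 = 60
  72 - 69 = 3
  75 - 72 = 3
  83 - 75 = 8


Delta encoded: [9, 60, 3, 3, 8]


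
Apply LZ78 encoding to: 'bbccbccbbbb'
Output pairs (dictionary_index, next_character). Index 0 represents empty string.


LZ78 encoding steps:
Dictionary: {0: ''}
Step 1: w='' (idx 0), next='b' -> output (0, 'b'), add 'b' as idx 1
Step 2: w='b' (idx 1), next='c' -> output (1, 'c'), add 'bc' as idx 2
Step 3: w='' (idx 0), next='c' -> output (0, 'c'), add 'c' as idx 3
Step 4: w='bc' (idx 2), next='c' -> output (2, 'c'), add 'bcc' as idx 4
Step 5: w='b' (idx 1), next='b' -> output (1, 'b'), add 'bb' as idx 5
Step 6: w='bb' (idx 5), end of input -> output (5, '')


Encoded: [(0, 'b'), (1, 'c'), (0, 'c'), (2, 'c'), (1, 'b'), (5, '')]


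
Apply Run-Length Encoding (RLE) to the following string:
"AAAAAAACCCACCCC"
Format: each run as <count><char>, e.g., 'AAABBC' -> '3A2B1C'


Scanning runs left to right:
  i=0: run of 'A' x 7 -> '7A'
  i=7: run of 'C' x 3 -> '3C'
  i=10: run of 'A' x 1 -> '1A'
  i=11: run of 'C' x 4 -> '4C'

RLE = 7A3C1A4C


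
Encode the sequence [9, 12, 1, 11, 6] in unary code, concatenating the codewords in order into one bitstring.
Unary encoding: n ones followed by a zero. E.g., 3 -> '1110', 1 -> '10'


Encode each number as n ones followed by a terminating 0:
  9 -> 1111111110 (10 bits)
  12 -> 1111111111110 (13 bits)
  1 -> 10 (2 bits)
  11 -> 111111111110 (12 bits)
  6 -> 1111110 (7 bits)
Total length = 10 + 13 + 2 + 12 + 7 = 44 bits.

Unary([9, 12, 1, 11, 6]) = 11111111101111111111110101111111111101111110 (44 bits)


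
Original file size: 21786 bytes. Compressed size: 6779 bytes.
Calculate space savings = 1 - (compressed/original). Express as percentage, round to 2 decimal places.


ratio = compressed/original = 6779/21786 = 0.311163
savings = 1 - ratio = 1 - 0.311163 = 0.688837
as a percentage: 0.688837 * 100 = 68.88%

Space savings = 1 - 6779/21786 = 68.88%


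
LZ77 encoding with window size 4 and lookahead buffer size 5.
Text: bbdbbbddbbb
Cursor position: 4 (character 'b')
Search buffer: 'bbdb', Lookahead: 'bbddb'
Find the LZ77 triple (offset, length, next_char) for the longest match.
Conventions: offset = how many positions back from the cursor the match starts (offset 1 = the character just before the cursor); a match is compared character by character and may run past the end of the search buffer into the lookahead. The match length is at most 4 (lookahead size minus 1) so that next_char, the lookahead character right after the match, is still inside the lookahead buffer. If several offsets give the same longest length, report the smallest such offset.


Try each offset into the search buffer:
  offset=1 (pos 3, char 'b'): match length 2
  offset=2 (pos 2, char 'd'): match length 0
  offset=3 (pos 1, char 'b'): match length 1
  offset=4 (pos 0, char 'b'): match length 3
Longest match has length 3 at offset 4.
next_char = character at position 4 + 3 = 7 -> 'd'

Best match: offset=4, length=3 (matching 'bbd' starting at position 0)
LZ77 triple: (4, 3, 'd')
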